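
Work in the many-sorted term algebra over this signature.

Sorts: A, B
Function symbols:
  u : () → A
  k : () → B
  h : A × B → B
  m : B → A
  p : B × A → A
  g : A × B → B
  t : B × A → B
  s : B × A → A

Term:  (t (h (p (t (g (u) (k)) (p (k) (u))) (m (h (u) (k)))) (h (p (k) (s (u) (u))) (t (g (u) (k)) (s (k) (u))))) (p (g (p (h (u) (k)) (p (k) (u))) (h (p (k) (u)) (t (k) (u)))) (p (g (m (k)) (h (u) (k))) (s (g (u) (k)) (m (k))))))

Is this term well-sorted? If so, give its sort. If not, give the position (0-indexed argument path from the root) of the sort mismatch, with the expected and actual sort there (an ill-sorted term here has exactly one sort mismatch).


          (u) : A
          (k) : B
        (g (u) (k)) : B
          (k) : B
          (u) : A
        (p (k) (u)) : A
      (t (g (u) (k)) (p (k) (u))) : B
          (u) : A
          (k) : B
        (h (u) (k)) : B
      (m (h (u) (k))) : A
    (p (t (g (u) (k)) (p (k) (u))) (m (h (u) (k)))) : A
        (k) : B
          (u) : A
          (u) : A
        (s (u) (u)) : ✗ arg 0 at [0, 1, 0, 1, 0] has sort A, expected B
          (u) : A
          (k) : B
        (g (u) (k)) : B
          (k) : B
          (u) : A
        (s (k) (u)) : A
      (t (g (u) (k)) (s (k) (u))) : B
          (u) : A
          (k) : B
        (h (u) (k)) : B
          (k) : B
          (u) : A
        (p (k) (u)) : A
      (p (h (u) (k)) (p (k) (u))) : A
          (k) : B
          (u) : A
        (p (k) (u)) : A
          (k) : B
          (u) : A
        (t (k) (u)) : B
      (h (p (k) (u)) (t (k) (u))) : B
    (g (p (h (u) (k)) (p (k) (u))) (h (p (k) (u)) (t (k) (u)))) : B
          (k) : B
        (m (k)) : A
          (u) : A
          (k) : B
        (h (u) (k)) : B
      (g (m (k)) (h (u) (k))) : B
          (u) : A
          (k) : B
        (g (u) (k)) : B
          (k) : B
        (m (k)) : A
      (s (g (u) (k)) (m (k))) : A
    (p (g (m (k)) (h (u) (k))) (s (g (u) (k)) (m (k)))) : A
  (p (g (p (h (u) (k)) (p (k) (u))) (h (p (k) (u)) (t (k) (u)))) (p (g (m (k)) (h (u) (k))) (s (g (u) (k)) (m (k))))) : A

ill-sorted at position [0, 1, 0, 1, 0]: expected B, got A


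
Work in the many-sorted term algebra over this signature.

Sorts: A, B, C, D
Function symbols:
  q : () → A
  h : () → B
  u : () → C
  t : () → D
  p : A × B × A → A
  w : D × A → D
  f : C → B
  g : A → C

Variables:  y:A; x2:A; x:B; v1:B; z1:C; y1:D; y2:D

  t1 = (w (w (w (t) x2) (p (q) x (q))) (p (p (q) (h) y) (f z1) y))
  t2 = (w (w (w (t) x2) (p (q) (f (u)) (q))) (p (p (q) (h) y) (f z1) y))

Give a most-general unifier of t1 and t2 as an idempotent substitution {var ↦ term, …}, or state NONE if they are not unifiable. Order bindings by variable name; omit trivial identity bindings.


{x ↦ (f (u))}


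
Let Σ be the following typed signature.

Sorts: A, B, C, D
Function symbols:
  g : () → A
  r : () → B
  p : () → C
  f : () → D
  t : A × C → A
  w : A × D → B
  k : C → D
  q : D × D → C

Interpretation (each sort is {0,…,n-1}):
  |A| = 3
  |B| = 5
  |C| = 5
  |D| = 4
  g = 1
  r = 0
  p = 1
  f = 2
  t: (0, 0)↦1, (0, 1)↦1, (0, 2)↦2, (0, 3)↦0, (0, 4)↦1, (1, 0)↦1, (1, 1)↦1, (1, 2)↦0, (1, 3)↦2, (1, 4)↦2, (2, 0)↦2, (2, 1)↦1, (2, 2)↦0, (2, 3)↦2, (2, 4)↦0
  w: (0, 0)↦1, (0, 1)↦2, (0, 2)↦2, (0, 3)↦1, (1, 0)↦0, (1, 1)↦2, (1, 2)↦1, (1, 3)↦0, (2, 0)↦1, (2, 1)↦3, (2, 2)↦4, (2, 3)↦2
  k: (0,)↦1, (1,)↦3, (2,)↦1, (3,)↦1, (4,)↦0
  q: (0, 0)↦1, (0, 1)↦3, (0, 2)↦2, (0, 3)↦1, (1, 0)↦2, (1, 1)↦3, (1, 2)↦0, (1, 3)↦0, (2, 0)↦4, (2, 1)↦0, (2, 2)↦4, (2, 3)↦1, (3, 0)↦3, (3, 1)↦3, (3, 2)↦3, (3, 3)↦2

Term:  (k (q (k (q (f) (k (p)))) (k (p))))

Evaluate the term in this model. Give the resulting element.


  f = 2
  p = 1
  (k (p)) = k(1,) = 3
  (q (f) (k (p))) = q(2, 3) = 1
  (k (q (f) (k (p)))) = k(1,) = 3
  p = 1
  (k (p)) = k(1,) = 3
  (q (k (q (f) (k (p)))) (k (p))) = q(3, 3) = 2
  (k (q (k (q (f) (k (p)))) (k (p)))) = k(2,) = 1

value = 1


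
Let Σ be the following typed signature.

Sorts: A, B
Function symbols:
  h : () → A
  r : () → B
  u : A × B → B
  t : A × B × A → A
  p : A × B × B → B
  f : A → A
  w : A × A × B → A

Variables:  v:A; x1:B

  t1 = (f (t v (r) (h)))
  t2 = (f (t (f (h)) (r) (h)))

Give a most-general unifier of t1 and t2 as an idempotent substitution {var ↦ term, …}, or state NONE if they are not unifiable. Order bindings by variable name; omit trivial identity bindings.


{v ↦ (f (h))}


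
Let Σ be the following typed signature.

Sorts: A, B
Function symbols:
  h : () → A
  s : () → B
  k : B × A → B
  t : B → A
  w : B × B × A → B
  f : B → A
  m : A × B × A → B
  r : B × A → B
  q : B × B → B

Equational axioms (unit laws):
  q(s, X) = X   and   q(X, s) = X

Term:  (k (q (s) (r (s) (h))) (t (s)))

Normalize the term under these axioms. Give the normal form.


1. (k (q (s) (r (s) (h))) (t (s)))  →  (k (r (s) (h)) (t (s)))

normal form = (k (r (s) (h)) (t (s)))


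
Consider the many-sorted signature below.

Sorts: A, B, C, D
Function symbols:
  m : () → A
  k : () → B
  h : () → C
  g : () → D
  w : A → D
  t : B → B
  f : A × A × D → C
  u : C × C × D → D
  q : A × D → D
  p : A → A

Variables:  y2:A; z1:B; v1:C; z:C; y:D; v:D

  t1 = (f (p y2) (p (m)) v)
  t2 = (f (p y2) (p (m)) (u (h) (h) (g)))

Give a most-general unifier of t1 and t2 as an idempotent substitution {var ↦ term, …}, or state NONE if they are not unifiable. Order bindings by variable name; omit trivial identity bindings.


{v ↦ (u (h) (h) (g))}


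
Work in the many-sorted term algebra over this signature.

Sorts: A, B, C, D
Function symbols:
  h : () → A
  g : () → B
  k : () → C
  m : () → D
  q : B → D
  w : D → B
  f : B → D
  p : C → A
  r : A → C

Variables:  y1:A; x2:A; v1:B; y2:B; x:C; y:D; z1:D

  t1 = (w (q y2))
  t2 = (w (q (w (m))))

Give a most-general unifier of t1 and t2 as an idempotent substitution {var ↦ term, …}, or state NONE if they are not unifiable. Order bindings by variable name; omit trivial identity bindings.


{y2 ↦ (w (m))}


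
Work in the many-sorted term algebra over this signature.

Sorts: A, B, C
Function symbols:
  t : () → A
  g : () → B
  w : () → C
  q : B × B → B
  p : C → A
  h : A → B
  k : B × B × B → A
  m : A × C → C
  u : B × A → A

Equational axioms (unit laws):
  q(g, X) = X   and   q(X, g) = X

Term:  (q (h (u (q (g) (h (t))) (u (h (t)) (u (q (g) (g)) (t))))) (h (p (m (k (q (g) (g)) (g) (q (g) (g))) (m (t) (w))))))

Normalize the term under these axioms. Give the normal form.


1. (q (h (u (q (g) (h (t))) (u (h (t)) (u (q (g) (g)) (t))))) (h (p (m (k (q (g) (g)) (g) (q (g) (g))) (m (t) (w))))))  →  (q (h (u (h (t)) (u (h (t)) (u (q (g) (g)) (t))))) (h (p (m (k (q (g) (g)) (g) (q (g) (g))) (m (t) (w))))))
2. (q (h (u (h (t)) (u (h (t)) (u (q (g) (g)) (t))))) (h (p (m (k (q (g) (g)) (g) (q (g) (g))) (m (t) (w))))))  →  (q (h (u (h (t)) (u (h (t)) (u (g) (t))))) (h (p (m (k (q (g) (g)) (g) (q (g) (g))) (m (t) (w))))))
3. (q (h (u (h (t)) (u (h (t)) (u (g) (t))))) (h (p (m (k (q (g) (g)) (g) (q (g) (g))) (m (t) (w))))))  →  (q (h (u (h (t)) (u (h (t)) (u (g) (t))))) (h (p (m (k (g) (g) (q (g) (g))) (m (t) (w))))))
4. (q (h (u (h (t)) (u (h (t)) (u (g) (t))))) (h (p (m (k (g) (g) (q (g) (g))) (m (t) (w))))))  →  (q (h (u (h (t)) (u (h (t)) (u (g) (t))))) (h (p (m (k (g) (g) (g)) (m (t) (w))))))

normal form = (q (h (u (h (t)) (u (h (t)) (u (g) (t))))) (h (p (m (k (g) (g) (g)) (m (t) (w))))))


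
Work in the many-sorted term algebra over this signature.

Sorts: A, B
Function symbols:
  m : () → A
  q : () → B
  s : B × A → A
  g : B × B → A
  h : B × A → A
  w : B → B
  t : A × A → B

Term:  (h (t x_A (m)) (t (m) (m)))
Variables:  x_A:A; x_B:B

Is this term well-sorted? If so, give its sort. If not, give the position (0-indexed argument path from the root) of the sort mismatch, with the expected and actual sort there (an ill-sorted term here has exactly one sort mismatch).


    x_A : A
    (m) : A
  (t x_A (m)) : B
    (m) : A
    (m) : A
  (t (m) (m)) : B
(h (t x_A (m)) (t (m) (m))) : ✗ arg 1 at [1] has sort B, expected A

ill-sorted at position [1]: expected A, got B


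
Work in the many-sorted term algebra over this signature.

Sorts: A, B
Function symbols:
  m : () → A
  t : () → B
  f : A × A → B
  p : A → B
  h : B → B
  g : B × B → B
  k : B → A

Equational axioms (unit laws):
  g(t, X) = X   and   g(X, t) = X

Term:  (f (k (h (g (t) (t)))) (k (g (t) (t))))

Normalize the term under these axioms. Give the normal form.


normal form = (f (k (h (t))) (k (t)))

1. (f (k (h (g (t) (t)))) (k (g (t) (t))))  →  (f (k (h (t))) (k (g (t) (t))))
2. (f (k (h (t))) (k (g (t) (t))))  →  (f (k (h (t))) (k (t)))


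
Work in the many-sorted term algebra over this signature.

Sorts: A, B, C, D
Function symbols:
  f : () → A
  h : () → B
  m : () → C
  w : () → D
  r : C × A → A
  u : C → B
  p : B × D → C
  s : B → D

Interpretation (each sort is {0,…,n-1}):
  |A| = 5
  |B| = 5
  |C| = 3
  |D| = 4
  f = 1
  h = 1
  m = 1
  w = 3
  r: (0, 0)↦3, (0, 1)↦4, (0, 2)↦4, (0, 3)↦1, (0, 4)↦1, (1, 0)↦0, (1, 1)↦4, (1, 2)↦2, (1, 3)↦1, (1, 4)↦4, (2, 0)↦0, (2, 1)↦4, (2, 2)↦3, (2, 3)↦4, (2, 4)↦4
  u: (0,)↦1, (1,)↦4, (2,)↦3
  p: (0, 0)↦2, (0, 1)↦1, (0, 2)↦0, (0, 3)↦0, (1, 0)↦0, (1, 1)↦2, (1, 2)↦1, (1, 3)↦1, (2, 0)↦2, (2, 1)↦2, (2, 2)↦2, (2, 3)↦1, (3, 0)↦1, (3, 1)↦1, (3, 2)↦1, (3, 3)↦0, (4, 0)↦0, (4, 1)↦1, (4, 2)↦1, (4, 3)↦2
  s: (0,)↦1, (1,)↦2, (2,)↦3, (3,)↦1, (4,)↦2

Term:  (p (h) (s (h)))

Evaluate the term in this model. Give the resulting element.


  h = 1
  h = 1
  (s (h)) = s(1,) = 2
  (p (h) (s (h))) = p(1, 2) = 1

value = 1


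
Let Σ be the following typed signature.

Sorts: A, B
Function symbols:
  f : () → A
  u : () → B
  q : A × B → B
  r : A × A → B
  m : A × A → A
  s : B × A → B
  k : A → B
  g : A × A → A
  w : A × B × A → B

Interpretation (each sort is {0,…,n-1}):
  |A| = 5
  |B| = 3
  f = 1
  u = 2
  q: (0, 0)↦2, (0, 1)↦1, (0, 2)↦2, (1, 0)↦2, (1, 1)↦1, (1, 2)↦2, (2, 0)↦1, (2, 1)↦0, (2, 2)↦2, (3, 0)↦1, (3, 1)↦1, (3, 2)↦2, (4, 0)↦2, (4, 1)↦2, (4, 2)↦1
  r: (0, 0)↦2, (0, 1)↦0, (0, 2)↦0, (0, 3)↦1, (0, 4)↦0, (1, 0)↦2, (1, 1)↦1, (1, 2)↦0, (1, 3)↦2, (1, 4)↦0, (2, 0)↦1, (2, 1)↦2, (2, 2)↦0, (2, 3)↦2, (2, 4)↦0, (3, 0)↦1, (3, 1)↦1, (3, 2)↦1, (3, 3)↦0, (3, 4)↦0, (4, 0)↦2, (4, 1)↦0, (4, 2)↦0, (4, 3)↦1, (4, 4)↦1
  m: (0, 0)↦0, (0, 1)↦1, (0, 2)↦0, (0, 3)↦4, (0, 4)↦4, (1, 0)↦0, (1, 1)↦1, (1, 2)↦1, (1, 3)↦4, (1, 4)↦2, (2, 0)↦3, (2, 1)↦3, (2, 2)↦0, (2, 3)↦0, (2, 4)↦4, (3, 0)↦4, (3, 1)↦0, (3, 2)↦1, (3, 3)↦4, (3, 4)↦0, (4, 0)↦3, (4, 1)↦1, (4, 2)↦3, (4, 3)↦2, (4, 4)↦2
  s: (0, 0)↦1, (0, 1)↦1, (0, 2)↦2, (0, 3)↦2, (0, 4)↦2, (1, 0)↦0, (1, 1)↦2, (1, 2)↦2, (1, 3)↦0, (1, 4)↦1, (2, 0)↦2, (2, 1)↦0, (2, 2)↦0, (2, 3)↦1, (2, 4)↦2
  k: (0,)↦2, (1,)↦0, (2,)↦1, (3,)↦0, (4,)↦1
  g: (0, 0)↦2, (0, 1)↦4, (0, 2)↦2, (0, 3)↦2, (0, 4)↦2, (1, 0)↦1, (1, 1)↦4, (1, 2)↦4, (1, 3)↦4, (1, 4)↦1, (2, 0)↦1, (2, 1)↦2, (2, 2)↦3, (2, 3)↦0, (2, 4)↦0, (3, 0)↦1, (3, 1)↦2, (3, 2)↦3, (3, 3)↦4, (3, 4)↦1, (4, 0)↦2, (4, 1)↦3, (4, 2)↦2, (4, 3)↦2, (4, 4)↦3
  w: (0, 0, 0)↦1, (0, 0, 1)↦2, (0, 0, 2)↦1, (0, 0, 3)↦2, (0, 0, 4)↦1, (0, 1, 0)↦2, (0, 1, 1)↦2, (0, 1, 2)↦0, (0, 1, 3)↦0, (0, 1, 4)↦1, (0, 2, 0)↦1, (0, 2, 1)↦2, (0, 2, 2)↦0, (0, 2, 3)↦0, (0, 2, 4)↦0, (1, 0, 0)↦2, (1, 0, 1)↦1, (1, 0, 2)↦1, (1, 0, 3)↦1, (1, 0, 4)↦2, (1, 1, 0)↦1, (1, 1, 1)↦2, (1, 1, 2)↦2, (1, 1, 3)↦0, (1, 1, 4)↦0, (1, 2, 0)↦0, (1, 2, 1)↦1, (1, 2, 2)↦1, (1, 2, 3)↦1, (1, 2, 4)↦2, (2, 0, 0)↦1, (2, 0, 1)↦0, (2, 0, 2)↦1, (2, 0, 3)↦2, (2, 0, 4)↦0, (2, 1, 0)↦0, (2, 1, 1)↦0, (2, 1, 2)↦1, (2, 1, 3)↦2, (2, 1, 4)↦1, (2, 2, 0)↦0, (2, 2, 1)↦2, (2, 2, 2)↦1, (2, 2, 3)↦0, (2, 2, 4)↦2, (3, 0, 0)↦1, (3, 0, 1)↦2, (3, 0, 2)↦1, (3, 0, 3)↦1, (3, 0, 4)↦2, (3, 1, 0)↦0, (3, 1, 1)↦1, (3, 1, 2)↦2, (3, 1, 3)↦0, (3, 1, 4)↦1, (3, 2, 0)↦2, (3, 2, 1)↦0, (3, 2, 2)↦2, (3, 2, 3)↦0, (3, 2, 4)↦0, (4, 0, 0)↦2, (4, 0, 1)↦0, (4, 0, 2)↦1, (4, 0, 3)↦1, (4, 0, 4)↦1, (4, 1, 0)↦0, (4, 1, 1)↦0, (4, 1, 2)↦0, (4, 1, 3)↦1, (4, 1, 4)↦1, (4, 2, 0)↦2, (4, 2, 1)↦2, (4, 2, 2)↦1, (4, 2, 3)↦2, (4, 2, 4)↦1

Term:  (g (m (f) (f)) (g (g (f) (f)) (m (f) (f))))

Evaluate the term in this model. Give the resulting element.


value = 4

  f = 1
  f = 1
  (m (f) (f)) = m(1, 1) = 1
  f = 1
  f = 1
  (g (f) (f)) = g(1, 1) = 4
  f = 1
  f = 1
  (m (f) (f)) = m(1, 1) = 1
  (g (g (f) (f)) (m (f) (f))) = g(4, 1) = 3
  (g (m (f) (f)) (g (g (f) (f)) (m (f) (f)))) = g(1, 3) = 4


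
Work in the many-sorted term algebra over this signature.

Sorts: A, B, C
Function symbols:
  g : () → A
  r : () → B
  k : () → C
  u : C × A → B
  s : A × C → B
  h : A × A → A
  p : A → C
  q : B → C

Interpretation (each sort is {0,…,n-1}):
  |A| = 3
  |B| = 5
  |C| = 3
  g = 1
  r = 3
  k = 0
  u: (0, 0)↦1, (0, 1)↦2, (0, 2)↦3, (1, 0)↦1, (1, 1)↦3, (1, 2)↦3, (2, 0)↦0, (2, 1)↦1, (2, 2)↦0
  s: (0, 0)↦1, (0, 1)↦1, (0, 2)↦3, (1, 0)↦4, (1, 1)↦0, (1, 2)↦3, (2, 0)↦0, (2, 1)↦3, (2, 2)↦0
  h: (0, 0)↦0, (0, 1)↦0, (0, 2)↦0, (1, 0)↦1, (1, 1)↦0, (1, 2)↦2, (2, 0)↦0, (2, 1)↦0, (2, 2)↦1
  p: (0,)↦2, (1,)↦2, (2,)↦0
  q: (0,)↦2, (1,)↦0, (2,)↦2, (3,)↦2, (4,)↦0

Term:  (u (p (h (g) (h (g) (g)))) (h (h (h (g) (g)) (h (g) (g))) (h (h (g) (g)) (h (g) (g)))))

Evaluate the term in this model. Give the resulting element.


value = 0

  g = 1
  g = 1
  g = 1
  (h (g) (g)) = h(1, 1) = 0
  (h (g) (h (g) (g))) = h(1, 0) = 1
  (p (h (g) (h (g) (g)))) = p(1,) = 2
  g = 1
  g = 1
  (h (g) (g)) = h(1, 1) = 0
  g = 1
  g = 1
  (h (g) (g)) = h(1, 1) = 0
  (h (h (g) (g)) (h (g) (g))) = h(0, 0) = 0
  g = 1
  g = 1
  (h (g) (g)) = h(1, 1) = 0
  g = 1
  g = 1
  (h (g) (g)) = h(1, 1) = 0
  (h (h (g) (g)) (h (g) (g))) = h(0, 0) = 0
  (h (h (h (g) (g)) (h (g) (g))) (h (h (g) (g)) (h (g) (g)))) = h(0, 0) = 0
  (u (p (h (g) (h (g) (g)))) (h (h (h (g) (g)) (h (g) (g))) (h (h (g) (g)) (h (g) (g))))) = u(2, 0) = 0


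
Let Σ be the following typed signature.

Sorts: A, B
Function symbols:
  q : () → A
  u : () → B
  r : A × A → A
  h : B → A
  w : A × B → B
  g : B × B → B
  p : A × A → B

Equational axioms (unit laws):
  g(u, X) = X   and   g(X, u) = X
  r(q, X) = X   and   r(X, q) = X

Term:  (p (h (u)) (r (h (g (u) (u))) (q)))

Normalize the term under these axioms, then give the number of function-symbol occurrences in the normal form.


size = 5

1. (p (h (u)) (r (h (g (u) (u))) (q)))  →  (p (h (u)) (h (g (u) (u))))
2. (p (h (u)) (h (g (u) (u))))  →  (p (h (u)) (h (u)))
normal form: (p (h (u)) (h (u)))


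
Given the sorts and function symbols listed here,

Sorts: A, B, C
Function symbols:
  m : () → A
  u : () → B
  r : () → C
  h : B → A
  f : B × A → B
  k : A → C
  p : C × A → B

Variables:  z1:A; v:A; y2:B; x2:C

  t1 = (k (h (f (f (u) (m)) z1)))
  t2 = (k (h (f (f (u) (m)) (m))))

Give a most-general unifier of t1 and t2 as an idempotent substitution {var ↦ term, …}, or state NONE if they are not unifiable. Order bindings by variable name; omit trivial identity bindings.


{z1 ↦ (m)}


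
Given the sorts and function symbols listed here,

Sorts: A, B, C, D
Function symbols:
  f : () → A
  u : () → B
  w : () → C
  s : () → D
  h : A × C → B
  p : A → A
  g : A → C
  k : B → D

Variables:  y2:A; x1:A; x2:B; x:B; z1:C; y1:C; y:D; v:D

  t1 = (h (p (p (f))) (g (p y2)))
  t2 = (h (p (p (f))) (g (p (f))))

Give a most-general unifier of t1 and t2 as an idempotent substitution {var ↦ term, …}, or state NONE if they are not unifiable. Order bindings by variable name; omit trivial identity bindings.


{y2 ↦ (f)}


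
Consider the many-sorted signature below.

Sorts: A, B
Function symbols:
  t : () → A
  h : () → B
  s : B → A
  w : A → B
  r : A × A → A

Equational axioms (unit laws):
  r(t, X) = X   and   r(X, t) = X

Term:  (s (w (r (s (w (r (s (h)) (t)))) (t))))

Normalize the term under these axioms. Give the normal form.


1. (s (w (r (s (w (r (s (h)) (t)))) (t))))  →  (s (w (s (w (r (s (h)) (t))))))
2. (s (w (s (w (r (s (h)) (t))))))  →  (s (w (s (w (s (h))))))

normal form = (s (w (s (w (s (h))))))


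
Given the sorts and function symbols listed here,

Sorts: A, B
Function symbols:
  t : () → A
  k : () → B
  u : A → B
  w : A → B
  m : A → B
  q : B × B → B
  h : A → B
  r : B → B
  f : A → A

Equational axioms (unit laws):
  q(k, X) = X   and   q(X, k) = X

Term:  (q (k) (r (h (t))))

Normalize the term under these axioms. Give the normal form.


normal form = (r (h (t)))

1. (q (k) (r (h (t))))  →  (r (h (t)))


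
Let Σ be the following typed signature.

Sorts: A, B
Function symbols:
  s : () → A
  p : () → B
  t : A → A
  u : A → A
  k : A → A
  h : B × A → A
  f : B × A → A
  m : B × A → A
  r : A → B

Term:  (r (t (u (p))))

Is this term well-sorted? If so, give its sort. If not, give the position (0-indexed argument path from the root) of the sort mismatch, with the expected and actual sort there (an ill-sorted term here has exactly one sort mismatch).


      (p) : B
    (u (p)) : ✗ arg 0 at [0, 0, 0] has sort B, expected A

ill-sorted at position [0, 0, 0]: expected A, got B


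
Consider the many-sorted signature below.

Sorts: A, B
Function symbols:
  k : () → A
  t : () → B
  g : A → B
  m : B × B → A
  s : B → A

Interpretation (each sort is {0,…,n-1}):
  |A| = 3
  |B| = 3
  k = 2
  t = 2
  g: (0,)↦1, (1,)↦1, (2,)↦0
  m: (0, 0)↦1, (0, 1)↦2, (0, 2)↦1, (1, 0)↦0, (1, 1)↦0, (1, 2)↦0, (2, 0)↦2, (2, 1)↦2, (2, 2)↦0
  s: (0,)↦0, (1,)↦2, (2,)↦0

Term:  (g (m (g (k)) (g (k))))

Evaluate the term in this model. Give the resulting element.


value = 1

  k = 2
  (g (k)) = g(2,) = 0
  k = 2
  (g (k)) = g(2,) = 0
  (m (g (k)) (g (k))) = m(0, 0) = 1
  (g (m (g (k)) (g (k)))) = g(1,) = 1


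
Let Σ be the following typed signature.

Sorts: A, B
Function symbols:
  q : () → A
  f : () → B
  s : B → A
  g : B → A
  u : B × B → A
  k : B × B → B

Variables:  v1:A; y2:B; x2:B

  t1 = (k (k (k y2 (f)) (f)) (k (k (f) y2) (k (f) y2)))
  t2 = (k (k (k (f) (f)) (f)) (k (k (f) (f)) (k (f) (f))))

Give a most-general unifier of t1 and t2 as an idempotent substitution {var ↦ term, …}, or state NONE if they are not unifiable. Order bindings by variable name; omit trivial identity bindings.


{y2 ↦ (f)}


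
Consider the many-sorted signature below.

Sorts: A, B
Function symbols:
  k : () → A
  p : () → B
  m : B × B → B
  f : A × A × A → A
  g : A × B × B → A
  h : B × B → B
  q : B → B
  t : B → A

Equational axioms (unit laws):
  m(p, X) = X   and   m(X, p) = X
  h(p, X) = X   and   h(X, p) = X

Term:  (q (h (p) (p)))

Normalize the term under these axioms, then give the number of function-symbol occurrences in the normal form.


1. (q (h (p) (p)))  →  (q (p))
normal form: (q (p))

size = 2


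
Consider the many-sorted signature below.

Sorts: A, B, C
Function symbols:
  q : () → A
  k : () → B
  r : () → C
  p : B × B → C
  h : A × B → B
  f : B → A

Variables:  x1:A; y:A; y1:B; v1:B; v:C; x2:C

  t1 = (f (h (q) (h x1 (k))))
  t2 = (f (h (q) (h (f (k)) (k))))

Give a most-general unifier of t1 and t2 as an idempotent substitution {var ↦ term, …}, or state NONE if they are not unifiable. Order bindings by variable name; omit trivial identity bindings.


{x1 ↦ (f (k))}


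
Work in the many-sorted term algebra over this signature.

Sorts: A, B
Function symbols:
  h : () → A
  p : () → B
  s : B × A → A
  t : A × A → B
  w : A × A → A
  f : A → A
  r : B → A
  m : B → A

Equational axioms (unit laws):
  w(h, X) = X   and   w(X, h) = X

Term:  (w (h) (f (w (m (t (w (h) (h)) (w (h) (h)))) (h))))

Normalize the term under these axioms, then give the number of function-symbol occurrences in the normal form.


1. (w (h) (f (w (m (t (w (h) (h)) (w (h) (h)))) (h))))  →  (f (w (m (t (w (h) (h)) (w (h) (h)))) (h)))
2. (f (w (m (t (w (h) (h)) (w (h) (h)))) (h)))  →  (f (m (t (w (h) (h)) (w (h) (h)))))
3. (f (m (t (w (h) (h)) (w (h) (h)))))  →  (f (m (t (h) (w (h) (h)))))
4. (f (m (t (h) (w (h) (h)))))  →  (f (m (t (h) (h))))
normal form: (f (m (t (h) (h))))

size = 5


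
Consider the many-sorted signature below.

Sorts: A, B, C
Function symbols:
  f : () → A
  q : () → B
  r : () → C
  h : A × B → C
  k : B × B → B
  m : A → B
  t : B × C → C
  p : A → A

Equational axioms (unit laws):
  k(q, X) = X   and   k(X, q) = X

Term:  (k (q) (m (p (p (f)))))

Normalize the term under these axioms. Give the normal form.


1. (k (q) (m (p (p (f)))))  →  (m (p (p (f))))

normal form = (m (p (p (f))))


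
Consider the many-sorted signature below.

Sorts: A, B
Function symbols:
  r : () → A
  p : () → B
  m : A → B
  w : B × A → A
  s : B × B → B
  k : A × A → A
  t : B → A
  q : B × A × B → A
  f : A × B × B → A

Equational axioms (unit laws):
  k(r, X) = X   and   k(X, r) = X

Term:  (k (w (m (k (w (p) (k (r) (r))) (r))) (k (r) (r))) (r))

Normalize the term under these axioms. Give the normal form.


normal form = (w (m (w (p) (r))) (r))

1. (k (w (m (k (w (p) (k (r) (r))) (r))) (k (r) (r))) (r))  →  (w (m (k (w (p) (k (r) (r))) (r))) (k (r) (r)))
2. (w (m (k (w (p) (k (r) (r))) (r))) (k (r) (r)))  →  (w (m (w (p) (k (r) (r)))) (k (r) (r)))
3. (w (m (w (p) (k (r) (r)))) (k (r) (r)))  →  (w (m (w (p) (r))) (k (r) (r)))
4. (w (m (w (p) (r))) (k (r) (r)))  →  (w (m (w (p) (r))) (r))


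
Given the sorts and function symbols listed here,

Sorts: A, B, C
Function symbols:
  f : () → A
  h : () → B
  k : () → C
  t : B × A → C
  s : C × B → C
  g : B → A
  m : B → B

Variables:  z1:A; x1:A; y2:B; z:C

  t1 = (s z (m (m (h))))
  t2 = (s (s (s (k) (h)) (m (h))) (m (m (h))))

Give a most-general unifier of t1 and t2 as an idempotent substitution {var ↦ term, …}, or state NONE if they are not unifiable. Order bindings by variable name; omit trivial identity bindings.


{z ↦ (s (s (k) (h)) (m (h)))}


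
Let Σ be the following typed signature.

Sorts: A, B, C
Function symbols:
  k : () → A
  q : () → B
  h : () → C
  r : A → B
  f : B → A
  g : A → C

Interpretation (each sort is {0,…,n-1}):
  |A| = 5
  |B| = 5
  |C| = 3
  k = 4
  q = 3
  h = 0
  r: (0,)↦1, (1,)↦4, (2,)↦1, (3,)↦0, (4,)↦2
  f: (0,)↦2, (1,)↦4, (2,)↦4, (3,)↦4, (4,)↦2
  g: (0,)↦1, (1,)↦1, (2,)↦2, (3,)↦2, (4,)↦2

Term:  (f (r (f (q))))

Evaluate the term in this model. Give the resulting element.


  q = 3
  (f (q)) = f(3,) = 4
  (r (f (q))) = r(4,) = 2
  (f (r (f (q)))) = f(2,) = 4

value = 4


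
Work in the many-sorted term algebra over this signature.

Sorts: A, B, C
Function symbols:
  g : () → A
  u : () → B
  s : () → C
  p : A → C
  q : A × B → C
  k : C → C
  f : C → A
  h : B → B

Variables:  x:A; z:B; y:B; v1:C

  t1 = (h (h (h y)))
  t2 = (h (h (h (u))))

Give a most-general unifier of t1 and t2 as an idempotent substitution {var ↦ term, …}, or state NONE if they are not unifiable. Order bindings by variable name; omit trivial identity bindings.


{y ↦ (u)}


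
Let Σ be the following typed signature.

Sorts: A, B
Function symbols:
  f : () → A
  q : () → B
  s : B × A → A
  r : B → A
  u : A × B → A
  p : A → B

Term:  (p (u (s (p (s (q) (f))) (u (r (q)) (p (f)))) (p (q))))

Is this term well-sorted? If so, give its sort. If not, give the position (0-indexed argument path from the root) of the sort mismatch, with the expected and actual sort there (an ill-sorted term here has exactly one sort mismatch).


ill-sorted at position [0, 1, 0]: expected A, got B

          (q) : B
          (f) : A
        (s (q) (f)) : A
      (p (s (q) (f))) : B
          (q) : B
        (r (q)) : A
          (f) : A
        (p (f)) : B
      (u (r (q)) (p (f))) : A
    (s (p (s (q) (f))) (u (r (q)) (p (f)))) : A
      (q) : B
    (p (q)) : ✗ arg 0 at [0, 1, 0] has sort B, expected A


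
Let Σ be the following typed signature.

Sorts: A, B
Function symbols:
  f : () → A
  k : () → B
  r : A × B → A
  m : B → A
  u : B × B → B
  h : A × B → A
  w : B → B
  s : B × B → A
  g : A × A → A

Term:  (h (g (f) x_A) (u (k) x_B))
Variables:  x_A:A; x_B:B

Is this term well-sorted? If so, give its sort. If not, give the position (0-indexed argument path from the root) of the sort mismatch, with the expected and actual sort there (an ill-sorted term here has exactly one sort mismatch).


well-sorted; sort = A

    (f) : A
    x_A : A
  (g (f) x_A) : A
    (k) : B
    x_B : B
  (u (k) x_B) : B
(h (g (f) x_A) (u (k) x_B)) : A


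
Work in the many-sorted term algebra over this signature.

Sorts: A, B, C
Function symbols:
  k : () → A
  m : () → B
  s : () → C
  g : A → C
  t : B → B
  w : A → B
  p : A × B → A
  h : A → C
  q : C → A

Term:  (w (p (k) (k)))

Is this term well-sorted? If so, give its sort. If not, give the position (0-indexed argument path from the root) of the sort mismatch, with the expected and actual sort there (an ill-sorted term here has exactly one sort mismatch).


ill-sorted at position [0, 1]: expected B, got A

    (k) : A
    (k) : A
  (p (k) (k)) : ✗ arg 1 at [0, 1] has sort A, expected B


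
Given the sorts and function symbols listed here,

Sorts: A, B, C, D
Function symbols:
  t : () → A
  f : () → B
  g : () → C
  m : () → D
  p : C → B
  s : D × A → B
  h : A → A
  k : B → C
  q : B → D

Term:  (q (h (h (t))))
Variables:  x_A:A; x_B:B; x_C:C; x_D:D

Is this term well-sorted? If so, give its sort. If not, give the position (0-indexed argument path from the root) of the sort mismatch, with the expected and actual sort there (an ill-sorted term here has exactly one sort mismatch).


ill-sorted at position [0]: expected B, got A

      (t) : A
    (h (t)) : A
  (h (h (t))) : A
(q (h (h (t)))) : ✗ arg 0 at [0] has sort A, expected B


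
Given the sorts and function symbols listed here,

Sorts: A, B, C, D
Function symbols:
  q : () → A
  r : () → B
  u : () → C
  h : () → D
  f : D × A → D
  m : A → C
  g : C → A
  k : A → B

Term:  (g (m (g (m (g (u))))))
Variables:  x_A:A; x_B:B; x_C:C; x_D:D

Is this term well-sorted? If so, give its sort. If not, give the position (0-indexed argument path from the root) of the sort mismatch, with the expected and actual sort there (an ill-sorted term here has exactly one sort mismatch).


          (u) : C
        (g (u)) : A
      (m (g (u))) : C
    (g (m (g (u)))) : A
  (m (g (m (g (u))))) : C
(g (m (g (m (g (u)))))) : A

well-sorted; sort = A


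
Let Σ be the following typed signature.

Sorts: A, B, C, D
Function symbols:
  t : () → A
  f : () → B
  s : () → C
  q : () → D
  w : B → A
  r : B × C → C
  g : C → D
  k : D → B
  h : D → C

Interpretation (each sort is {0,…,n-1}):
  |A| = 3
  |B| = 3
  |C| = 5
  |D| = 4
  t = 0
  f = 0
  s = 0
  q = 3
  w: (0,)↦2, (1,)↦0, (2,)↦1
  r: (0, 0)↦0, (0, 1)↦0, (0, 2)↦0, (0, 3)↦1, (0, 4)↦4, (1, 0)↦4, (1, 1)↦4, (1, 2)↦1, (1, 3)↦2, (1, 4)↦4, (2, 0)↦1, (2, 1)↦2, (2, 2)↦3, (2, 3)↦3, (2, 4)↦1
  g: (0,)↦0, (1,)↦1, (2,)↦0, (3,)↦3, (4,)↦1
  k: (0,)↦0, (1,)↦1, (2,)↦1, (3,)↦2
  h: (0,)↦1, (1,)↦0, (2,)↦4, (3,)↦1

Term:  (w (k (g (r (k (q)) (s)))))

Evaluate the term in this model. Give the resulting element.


  q = 3
  (k (q)) = k(3,) = 2
  s = 0
  (r (k (q)) (s)) = r(2, 0) = 1
  (g (r (k (q)) (s))) = g(1,) = 1
  (k (g (r (k (q)) (s)))) = k(1,) = 1
  (w (k (g (r (k (q)) (s))))) = w(1,) = 0

value = 0


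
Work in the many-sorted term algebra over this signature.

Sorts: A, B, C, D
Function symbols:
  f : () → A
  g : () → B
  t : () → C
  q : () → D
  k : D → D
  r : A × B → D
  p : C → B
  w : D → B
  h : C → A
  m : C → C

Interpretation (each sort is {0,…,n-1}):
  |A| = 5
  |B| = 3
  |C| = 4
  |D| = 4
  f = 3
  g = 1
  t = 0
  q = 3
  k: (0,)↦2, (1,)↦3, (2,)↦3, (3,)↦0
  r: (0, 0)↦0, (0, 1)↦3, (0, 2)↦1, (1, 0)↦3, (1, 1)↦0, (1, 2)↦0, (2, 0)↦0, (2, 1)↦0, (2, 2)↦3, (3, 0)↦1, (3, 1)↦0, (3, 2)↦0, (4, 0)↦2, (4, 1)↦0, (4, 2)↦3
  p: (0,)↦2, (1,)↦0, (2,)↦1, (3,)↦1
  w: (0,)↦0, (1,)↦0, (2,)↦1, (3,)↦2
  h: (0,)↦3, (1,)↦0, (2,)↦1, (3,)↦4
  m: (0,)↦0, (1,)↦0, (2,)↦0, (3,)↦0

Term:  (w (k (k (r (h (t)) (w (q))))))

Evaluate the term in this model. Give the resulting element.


  t = 0
  (h (t)) = h(0,) = 3
  q = 3
  (w (q)) = w(3,) = 2
  (r (h (t)) (w (q))) = r(3, 2) = 0
  (k (r (h (t)) (w (q)))) = k(0,) = 2
  (k (k (r (h (t)) (w (q))))) = k(2,) = 3
  (w (k (k (r (h (t)) (w (q)))))) = w(3,) = 2

value = 2


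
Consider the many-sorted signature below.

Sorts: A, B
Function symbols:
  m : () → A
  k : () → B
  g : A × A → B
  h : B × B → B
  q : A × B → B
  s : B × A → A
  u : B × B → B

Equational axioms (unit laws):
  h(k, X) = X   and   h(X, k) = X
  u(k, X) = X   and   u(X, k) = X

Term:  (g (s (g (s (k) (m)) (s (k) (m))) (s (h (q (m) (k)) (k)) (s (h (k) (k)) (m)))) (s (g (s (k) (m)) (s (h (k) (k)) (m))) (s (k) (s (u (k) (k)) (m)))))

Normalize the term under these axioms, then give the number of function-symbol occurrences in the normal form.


1. (g (s (g (s (k) (m)) (s (k) (m))) (s (h (q (m) (k)) (k)) (s (h (k) (k)) (m)))) (s (g (s (k) (m)) (s (h (k) (k)) (m))) (s (k) (s (u (k) (k)) (m)))))  →  (g (s (g (s (k) (m)) (s (k) (m))) (s (q (m) (k)) (s (h (k) (k)) (m)))) (s (g (s (k) (m)) (s (h (k) (k)) (m))) (s (k) (s (u (k) (k)) (m)))))
2. (g (s (g (s (k) (m)) (s (k) (m))) (s (q (m) (k)) (s (h (k) (k)) (m)))) (s (g (s (k) (m)) (s (h (k) (k)) (m))) (s (k) (s (u (k) (k)) (m)))))  →  (g (s (g (s (k) (m)) (s (k) (m))) (s (q (m) (k)) (s (k) (m)))) (s (g (s (k) (m)) (s (h (k) (k)) (m))) (s (k) (s (u (k) (k)) (m)))))
3. (g (s (g (s (k) (m)) (s (k) (m))) (s (q (m) (k)) (s (k) (m)))) (s (g (s (k) (m)) (s (h (k) (k)) (m))) (s (k) (s (u (k) (k)) (m)))))  →  (g (s (g (s (k) (m)) (s (k) (m))) (s (q (m) (k)) (s (k) (m)))) (s (g (s (k) (m)) (s (k) (m))) (s (k) (s (u (k) (k)) (m)))))
4. (g (s (g (s (k) (m)) (s (k) (m))) (s (q (m) (k)) (s (k) (m)))) (s (g (s (k) (m)) (s (k) (m))) (s (k) (s (u (k) (k)) (m)))))  →  (g (s (g (s (k) (m)) (s (k) (m))) (s (q (m) (k)) (s (k) (m)))) (s (g (s (k) (m)) (s (k) (m))) (s (k) (s (k) (m)))))
normal form: (g (s (g (s (k) (m)) (s (k) (m))) (s (q (m) (k)) (s (k) (m)))) (s (g (s (k) (m)) (s (k) (m))) (s (k) (s (k) (m)))))

size = 29


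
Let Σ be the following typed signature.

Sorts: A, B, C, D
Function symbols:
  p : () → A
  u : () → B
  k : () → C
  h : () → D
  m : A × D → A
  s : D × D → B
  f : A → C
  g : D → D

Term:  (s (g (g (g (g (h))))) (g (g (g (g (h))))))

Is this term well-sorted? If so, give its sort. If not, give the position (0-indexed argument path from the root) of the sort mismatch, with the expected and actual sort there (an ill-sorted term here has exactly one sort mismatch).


          (h) : D
        (g (h)) : D
      (g (g (h))) : D
    (g (g (g (h)))) : D
  (g (g (g (g (h))))) : D
          (h) : D
        (g (h)) : D
      (g (g (h))) : D
    (g (g (g (h)))) : D
  (g (g (g (g (h))))) : D
(s (g (g (g (g (h))))) (g (g (g (g (h)))))) : B

well-sorted; sort = B


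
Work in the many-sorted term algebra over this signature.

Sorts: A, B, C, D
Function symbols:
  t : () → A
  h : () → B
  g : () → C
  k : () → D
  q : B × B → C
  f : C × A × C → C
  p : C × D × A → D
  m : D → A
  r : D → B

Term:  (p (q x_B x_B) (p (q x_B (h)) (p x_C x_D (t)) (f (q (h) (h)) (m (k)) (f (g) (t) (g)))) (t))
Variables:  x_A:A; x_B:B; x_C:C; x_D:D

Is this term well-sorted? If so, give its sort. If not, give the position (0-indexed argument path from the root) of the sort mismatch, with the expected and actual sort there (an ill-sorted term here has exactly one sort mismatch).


    x_B : B
    x_B : B
  (q x_B x_B) : C
      x_B : B
      (h) : B
    (q x_B (h)) : C
      x_C : C
      x_D : D
      (t) : A
    (p x_C x_D (t)) : D
        (h) : B
        (h) : B
      (q (h) (h)) : C
        (k) : D
      (m (k)) : A
        (g) : C
        (t) : A
        (g) : C
      (f (g) (t) (g)) : C
    (f (q (h) (h)) (m (k)) (f (g) (t) (g))) : C
  (p (q x_B (h)) (p x_C x_D (t)) (f (q (h) (h)) (m (k)) (f (g) (t) (g)))) : ✗ arg 2 at [1, 2] has sort C, expected A
  (t) : A

ill-sorted at position [1, 2]: expected A, got C


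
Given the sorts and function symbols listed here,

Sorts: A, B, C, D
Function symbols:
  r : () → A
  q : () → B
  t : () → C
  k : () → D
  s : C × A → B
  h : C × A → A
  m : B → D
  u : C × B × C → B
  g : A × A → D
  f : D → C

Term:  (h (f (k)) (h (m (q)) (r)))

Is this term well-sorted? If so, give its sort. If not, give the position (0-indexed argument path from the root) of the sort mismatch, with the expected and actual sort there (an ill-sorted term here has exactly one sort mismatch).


ill-sorted at position [1, 0]: expected C, got D

    (k) : D
  (f (k)) : C
      (q) : B
    (m (q)) : D
    (r) : A
  (h (m (q)) (r)) : ✗ arg 0 at [1, 0] has sort D, expected C


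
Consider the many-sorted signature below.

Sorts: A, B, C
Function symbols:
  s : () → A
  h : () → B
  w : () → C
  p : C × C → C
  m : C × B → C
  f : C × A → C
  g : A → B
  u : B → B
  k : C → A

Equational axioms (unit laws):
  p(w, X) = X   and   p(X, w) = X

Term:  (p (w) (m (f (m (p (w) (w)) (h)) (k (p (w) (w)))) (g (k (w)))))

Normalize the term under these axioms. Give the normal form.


1. (p (w) (m (f (m (p (w) (w)) (h)) (k (p (w) (w)))) (g (k (w)))))  →  (m (f (m (p (w) (w)) (h)) (k (p (w) (w)))) (g (k (w))))
2. (m (f (m (p (w) (w)) (h)) (k (p (w) (w)))) (g (k (w))))  →  (m (f (m (w) (h)) (k (p (w) (w)))) (g (k (w))))
3. (m (f (m (w) (h)) (k (p (w) (w)))) (g (k (w))))  →  (m (f (m (w) (h)) (k (w))) (g (k (w))))

normal form = (m (f (m (w) (h)) (k (w))) (g (k (w))))


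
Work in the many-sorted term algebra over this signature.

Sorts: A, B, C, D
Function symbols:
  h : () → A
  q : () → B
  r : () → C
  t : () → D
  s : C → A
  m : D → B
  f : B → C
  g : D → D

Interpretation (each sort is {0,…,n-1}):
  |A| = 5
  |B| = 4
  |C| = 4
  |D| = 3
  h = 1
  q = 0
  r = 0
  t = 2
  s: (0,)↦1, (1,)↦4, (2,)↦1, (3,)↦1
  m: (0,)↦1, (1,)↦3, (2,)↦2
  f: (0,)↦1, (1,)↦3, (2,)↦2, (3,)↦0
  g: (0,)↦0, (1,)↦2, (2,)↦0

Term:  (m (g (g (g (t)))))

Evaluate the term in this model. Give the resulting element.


value = 1

  t = 2
  (g (t)) = g(2,) = 0
  (g (g (t))) = g(0,) = 0
  (g (g (g (t)))) = g(0,) = 0
  (m (g (g (g (t))))) = m(0,) = 1


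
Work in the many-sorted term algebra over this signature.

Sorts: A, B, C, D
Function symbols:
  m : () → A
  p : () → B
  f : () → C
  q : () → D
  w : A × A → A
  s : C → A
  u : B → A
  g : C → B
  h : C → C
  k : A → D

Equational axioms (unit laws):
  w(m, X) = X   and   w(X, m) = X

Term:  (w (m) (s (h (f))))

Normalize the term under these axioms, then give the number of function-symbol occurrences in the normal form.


size = 3

1. (w (m) (s (h (f))))  →  (s (h (f)))
normal form: (s (h (f)))


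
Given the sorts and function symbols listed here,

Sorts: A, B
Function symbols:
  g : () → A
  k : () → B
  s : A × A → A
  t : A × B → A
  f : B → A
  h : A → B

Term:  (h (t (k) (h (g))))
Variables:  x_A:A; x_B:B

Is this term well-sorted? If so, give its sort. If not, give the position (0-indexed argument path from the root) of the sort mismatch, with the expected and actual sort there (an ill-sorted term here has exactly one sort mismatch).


ill-sorted at position [0, 0]: expected A, got B

    (k) : B
      (g) : A
    (h (g)) : B
  (t (k) (h (g))) : ✗ arg 0 at [0, 0] has sort B, expected A


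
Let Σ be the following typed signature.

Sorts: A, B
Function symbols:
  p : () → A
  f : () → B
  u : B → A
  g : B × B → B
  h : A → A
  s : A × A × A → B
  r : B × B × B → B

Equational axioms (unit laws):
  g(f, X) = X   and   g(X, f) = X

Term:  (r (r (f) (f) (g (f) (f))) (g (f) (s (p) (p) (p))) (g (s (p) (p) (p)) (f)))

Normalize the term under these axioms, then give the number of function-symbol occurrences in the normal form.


1. (r (r (f) (f) (g (f) (f))) (g (f) (s (p) (p) (p))) (g (s (p) (p) (p)) (f)))  →  (r (r (f) (f) (f)) (g (f) (s (p) (p) (p))) (g (s (p) (p) (p)) (f)))
2. (r (r (f) (f) (f)) (g (f) (s (p) (p) (p))) (g (s (p) (p) (p)) (f)))  →  (r (r (f) (f) (f)) (s (p) (p) (p)) (g (s (p) (p) (p)) (f)))
3. (r (r (f) (f) (f)) (s (p) (p) (p)) (g (s (p) (p) (p)) (f)))  →  (r (r (f) (f) (f)) (s (p) (p) (p)) (s (p) (p) (p)))
normal form: (r (r (f) (f) (f)) (s (p) (p) (p)) (s (p) (p) (p)))

size = 13


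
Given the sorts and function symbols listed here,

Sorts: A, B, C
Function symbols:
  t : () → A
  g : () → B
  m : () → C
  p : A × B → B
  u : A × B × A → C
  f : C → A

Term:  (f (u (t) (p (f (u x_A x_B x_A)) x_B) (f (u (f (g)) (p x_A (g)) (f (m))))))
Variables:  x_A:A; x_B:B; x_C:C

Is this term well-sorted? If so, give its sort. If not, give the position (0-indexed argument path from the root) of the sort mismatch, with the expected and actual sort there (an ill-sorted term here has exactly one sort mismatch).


    (t) : A
          x_A : A
          x_B : B
          x_A : A
        (u x_A x_B x_A) : C
      (f (u x_A x_B x_A)) : A
      x_B : B
    (p (f (u x_A x_B x_A)) x_B) : B
          (g) : B
        (f (g)) : ✗ arg 0 at [0, 2, 0, 0, 0] has sort B, expected C
          x_A : A
          (g) : B
        (p x_A (g)) : B
          (m) : C
        (f (m)) : A

ill-sorted at position [0, 2, 0, 0, 0]: expected C, got B


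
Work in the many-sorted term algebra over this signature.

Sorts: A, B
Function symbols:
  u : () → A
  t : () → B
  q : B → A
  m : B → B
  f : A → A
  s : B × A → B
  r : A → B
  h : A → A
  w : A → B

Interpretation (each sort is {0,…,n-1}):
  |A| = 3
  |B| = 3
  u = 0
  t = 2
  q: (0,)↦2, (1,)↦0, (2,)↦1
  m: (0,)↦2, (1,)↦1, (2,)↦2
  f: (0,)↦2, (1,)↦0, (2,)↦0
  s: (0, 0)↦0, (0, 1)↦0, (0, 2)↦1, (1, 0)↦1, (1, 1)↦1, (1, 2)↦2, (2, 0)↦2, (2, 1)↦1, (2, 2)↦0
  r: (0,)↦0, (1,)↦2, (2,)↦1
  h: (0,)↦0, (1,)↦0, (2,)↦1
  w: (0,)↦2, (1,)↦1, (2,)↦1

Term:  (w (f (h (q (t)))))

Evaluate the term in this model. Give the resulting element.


value = 1

  t = 2
  (q (t)) = q(2,) = 1
  (h (q (t))) = h(1,) = 0
  (f (h (q (t)))) = f(0,) = 2
  (w (f (h (q (t))))) = w(2,) = 1


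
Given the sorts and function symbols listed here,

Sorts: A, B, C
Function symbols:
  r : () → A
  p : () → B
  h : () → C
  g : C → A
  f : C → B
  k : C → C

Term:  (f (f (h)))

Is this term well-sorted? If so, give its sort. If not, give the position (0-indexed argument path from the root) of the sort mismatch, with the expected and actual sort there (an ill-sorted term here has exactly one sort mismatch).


    (h) : C
  (f (h)) : B
(f (f (h))) : ✗ arg 0 at [0] has sort B, expected C

ill-sorted at position [0]: expected C, got B


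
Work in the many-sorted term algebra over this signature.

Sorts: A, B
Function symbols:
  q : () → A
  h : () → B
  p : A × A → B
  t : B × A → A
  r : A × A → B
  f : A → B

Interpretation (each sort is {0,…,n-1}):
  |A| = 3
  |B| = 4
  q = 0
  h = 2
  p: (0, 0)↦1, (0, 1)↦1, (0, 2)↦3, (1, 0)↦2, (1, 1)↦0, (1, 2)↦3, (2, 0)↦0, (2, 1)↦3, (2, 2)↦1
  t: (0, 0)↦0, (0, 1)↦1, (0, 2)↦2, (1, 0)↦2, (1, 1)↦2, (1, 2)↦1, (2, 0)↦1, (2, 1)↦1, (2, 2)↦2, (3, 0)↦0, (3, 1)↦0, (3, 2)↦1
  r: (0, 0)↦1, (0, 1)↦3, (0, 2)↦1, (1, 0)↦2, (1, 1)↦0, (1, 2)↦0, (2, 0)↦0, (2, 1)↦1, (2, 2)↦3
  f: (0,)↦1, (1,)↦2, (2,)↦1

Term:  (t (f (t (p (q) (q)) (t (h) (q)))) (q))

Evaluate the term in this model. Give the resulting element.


value = 2

  q = 0
  q = 0
  (p (q) (q)) = p(0, 0) = 1
  h = 2
  q = 0
  (t (h) (q)) = t(2, 0) = 1
  (t (p (q) (q)) (t (h) (q))) = t(1, 1) = 2
  (f (t (p (q) (q)) (t (h) (q)))) = f(2,) = 1
  q = 0
  (t (f (t (p (q) (q)) (t (h) (q)))) (q)) = t(1, 0) = 2
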